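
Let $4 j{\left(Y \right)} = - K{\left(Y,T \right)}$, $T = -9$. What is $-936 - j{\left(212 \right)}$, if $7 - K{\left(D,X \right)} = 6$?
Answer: $- \frac{3743}{4} \approx -935.75$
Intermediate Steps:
$K{\left(D,X \right)} = 1$ ($K{\left(D,X \right)} = 7 - 6 = 1$)
$j{\left(Y \right)} = - \frac{1}{4}$ ($j{\left(Y \right)} = \frac{\left(-1\right) 1}{4} = \frac{1}{4} \left(-1\right) = - \frac{1}{4}$)
$-936 - j{\left(212 \right)} = -936 - - \frac{1}{4} = -936 + \frac{1}{4} = - \frac{3743}{4}$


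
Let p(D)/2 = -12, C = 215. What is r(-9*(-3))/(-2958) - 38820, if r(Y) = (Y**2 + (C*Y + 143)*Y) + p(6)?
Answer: -38330287/986 ≈ -38875.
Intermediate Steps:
p(D) = -24 (p(D) = 2*(-12) = -24)
r(Y) = -24 + Y**2 + Y*(143 + 215*Y) (r(Y) = (Y**2 + (215*Y + 143)*Y) - 24 = (Y**2 + (143 + 215*Y)*Y) - 24 = (Y**2 + Y*(143 + 215*Y)) - 24 = -24 + Y**2 + Y*(143 + 215*Y))
r(-9*(-3))/(-2958) - 38820 = (-24 + 143*(-9*(-3)) + 216*(-9*(-3))**2)/(-2958) - 38820 = (-24 + 143*27 + 216*27**2)*(-1/2958) - 38820 = (-24 + 3861 + 216*729)*(-1/2958) - 38820 = (-24 + 3861 + 157464)*(-1/2958) - 38820 = 161301*(-1/2958) - 38820 = -53767/986 - 38820 = -38330287/986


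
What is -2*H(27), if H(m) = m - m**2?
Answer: 1404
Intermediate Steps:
-2*H(27) = -54*(1 - 1*27) = -54*(1 - 27) = -54*(-26) = -2*(-702) = 1404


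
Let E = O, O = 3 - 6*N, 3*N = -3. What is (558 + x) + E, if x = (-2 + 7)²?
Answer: 592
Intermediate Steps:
N = -1 (N = (⅓)*(-3) = -1)
O = 9 (O = 3 - 6*(-1) = 3 + 6 = 9)
x = 25 (x = 5² = 25)
E = 9
(558 + x) + E = (558 + 25) + 9 = 583 + 9 = 592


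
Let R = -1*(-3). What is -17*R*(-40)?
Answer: 2040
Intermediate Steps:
R = 3
-17*R*(-40) = -17*3*(-40) = -51*(-40) = 2040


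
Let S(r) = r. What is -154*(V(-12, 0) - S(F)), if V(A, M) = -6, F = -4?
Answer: 308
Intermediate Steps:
-154*(V(-12, 0) - S(F)) = -154*(-6 - 1*(-4)) = -154*(-6 + 4) = -154*(-2) = 308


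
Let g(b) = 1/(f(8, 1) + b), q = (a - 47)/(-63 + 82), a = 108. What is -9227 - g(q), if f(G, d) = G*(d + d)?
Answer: -3367874/365 ≈ -9227.0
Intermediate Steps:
q = 61/19 (q = (108 - 47)/(-63 + 82) = 61/19 ≈ 3.2105)
f(G, d) = 2*G*d (f(G, d) = G*(2*d) = 2*G*d)
g(b) = 1/(16 + b) (g(b) = 1/(2*8*1 + b) = 1/(16 + b))
-9227 - g(q) = -9227 - 1/(16 + 61/19) = -9227 - 1/365/19 = -9227 - 1*19/365 = -9227 - 19/365 = -3367874/365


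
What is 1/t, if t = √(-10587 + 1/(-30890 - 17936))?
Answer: -I*√25239178056838/516920863 ≈ -0.0097188*I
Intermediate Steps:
t = I*√25239178056838/48826 (t = √(-10587 + 1/(-48826)) = √(-10587 - 1/48826) = √(-516920863/48826) = I*√25239178056838/48826 ≈ 102.89*I)
1/t = 1/(I*√25239178056838/48826) = -I*√25239178056838/516920863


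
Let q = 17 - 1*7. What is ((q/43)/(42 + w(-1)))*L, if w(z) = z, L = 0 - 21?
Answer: -210/1763 ≈ -0.11912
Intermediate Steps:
L = -21
q = 10 (q = 17 - 7 = 10)
((q/43)/(42 + w(-1)))*L = ((10/43)/(42 - 1))*(-21) = ((10*(1/43))/41)*(-21) = ((10/43)*(1/41))*(-21) = (10/1763)*(-21) = -210/1763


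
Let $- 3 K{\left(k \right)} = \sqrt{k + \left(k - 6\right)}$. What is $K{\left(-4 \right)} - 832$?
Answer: $-832 - \frac{i \sqrt{14}}{3} \approx -832.0 - 1.2472 i$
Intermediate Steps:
$K{\left(k \right)} = - \frac{\sqrt{-6 + 2 k}}{3}$ ($K{\left(k \right)} = - \frac{\sqrt{k + \left(k - 6\right)}}{3} = - \frac{\sqrt{k + \left(-6 + k\right)}}{3} = - \frac{\sqrt{-6 + 2 k}}{3}$)
$K{\left(-4 \right)} - 832 = - \frac{\sqrt{-6 + 2 \left(-4\right)}}{3} - 832 = - \frac{\sqrt{-6 - 8}}{3} - 832 = - \frac{\sqrt{-14}}{3} - 832 = - \frac{i \sqrt{14}}{3} - 832 = -832 - \frac{i \sqrt{14}}{3}$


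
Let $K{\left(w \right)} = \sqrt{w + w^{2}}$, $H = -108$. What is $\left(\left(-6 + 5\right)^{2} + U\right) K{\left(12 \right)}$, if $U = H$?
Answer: $- 214 \sqrt{39} \approx -1336.4$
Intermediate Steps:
$U = -108$
$\left(\left(-6 + 5\right)^{2} + U\right) K{\left(12 \right)} = \left(\left(-6 + 5\right)^{2} - 108\right) \sqrt{12 \left(1 + 12\right)} = \left(\left(-1\right)^{2} - 108\right) \sqrt{12 \cdot 13} = \left(1 - 108\right) \sqrt{156} = - 107 \cdot 2 \sqrt{39} = - 214 \sqrt{39}$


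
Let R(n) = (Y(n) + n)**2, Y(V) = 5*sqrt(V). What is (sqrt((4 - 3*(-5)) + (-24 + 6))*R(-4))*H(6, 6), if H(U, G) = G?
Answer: -504 - 480*I ≈ -504.0 - 480.0*I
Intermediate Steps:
R(n) = (n + 5*sqrt(n))**2 (R(n) = (5*sqrt(n) + n)**2 = (n + 5*sqrt(n))**2)
(sqrt((4 - 3*(-5)) + (-24 + 6))*R(-4))*H(6, 6) = (sqrt((4 - 3*(-5)) + (-24 + 6))*(-4 + 5*sqrt(-4))**2)*6 = (sqrt((4 + 15) - 18)*(-4 + 5*(2*I))**2)*6 = (sqrt(19 - 18)*(-4 + 10*I)**2)*6 = (sqrt(1)*(-4 + 10*I)**2)*6 = (1*(-4 + 10*I)**2)*6 = (-4 + 10*I)**2*6 = 6*(-4 + 10*I)**2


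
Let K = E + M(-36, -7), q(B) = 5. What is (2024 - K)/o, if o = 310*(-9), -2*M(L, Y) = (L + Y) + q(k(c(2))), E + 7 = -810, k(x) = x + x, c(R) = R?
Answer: -1411/1395 ≈ -1.0115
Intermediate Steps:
k(x) = 2*x
E = -817 (E = -7 - 810 = -817)
M(L, Y) = -5/2 - L/2 - Y/2 (M(L, Y) = -((L + Y) + 5)/2 = -(5 + L + Y)/2 = -5/2 - L/2 - Y/2)
o = -2790
K = -798 (K = -817 + (-5/2 - ½*(-36) - ½*(-7)) = -817 + (-5/2 + 18 + 7/2) = -817 + 19 = -798)
(2024 - K)/o = (2024 - 1*(-798))/(-2790) = (2024 + 798)*(-1/2790) = 2822*(-1/2790) = -1411/1395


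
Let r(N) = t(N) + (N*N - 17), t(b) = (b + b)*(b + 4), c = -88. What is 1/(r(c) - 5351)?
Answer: 1/17160 ≈ 5.8275e-5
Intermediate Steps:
t(b) = 2*b*(4 + b) (t(b) = (2*b)*(4 + b) = 2*b*(4 + b))
r(N) = -17 + N**2 + 2*N*(4 + N) (r(N) = 2*N*(4 + N) + (N*N - 17) = 2*N*(4 + N) + (N**2 - 17) = 2*N*(4 + N) + (-17 + N**2) = -17 + N**2 + 2*N*(4 + N))
1/(r(c) - 5351) = 1/((-17 + 3*(-88)**2 + 8*(-88)) - 5351) = 1/((-17 + 3*7744 - 704) - 5351) = 1/((-17 + 23232 - 704) - 5351) = 1/(22511 - 5351) = 1/17160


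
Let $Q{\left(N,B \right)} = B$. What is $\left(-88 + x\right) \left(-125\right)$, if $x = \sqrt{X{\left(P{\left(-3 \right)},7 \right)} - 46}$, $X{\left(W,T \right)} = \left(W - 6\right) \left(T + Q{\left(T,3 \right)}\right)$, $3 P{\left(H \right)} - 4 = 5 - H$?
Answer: $11000 - 125 i \sqrt{66} \approx 11000.0 - 1015.5 i$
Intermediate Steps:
$P{\left(H \right)} = 3 - \frac{H}{3}$ ($P{\left(H \right)} = \frac{4}{3} + \frac{5 - H}{3} = \frac{4}{3} - \left(- \frac{5}{3} + \frac{H}{3}\right) = 3 - \frac{H}{3}$)
$X{\left(W,T \right)} = \left(-6 + W\right) \left(3 + T\right)$ ($X{\left(W,T \right)} = \left(W - 6\right) \left(T + 3\right) = \left(-6 + W\right) \left(3 + T\right)$)
$x = i \sqrt{66}$ ($x = \sqrt{\left(-18 - 42 + 3 \left(3 - -1\right) + 7 \left(3 - -1\right)\right) - 46} = \sqrt{\left(-18 - 42 + 3 \left(3 + 1\right) + 7 \left(3 + 1\right)\right) - 46} = \sqrt{\left(-18 - 42 + 3 \cdot 4 + 7 \cdot 4\right) - 46} = \sqrt{\left(-18 - 42 + 12 + 28\right) - 46} = \sqrt{-20 - 46} = \sqrt{-66} = i \sqrt{66} \approx 8.124 i$)
$\left(-88 + x\right) \left(-125\right) = \left(-88 + i \sqrt{66}\right) \left(-125\right) = 11000 - 125 i \sqrt{66}$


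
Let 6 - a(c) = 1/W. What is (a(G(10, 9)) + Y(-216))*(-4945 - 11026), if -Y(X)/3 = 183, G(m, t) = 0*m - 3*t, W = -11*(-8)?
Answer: 763174235/88 ≈ 8.6724e+6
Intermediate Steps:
W = 88
G(m, t) = -3*t (G(m, t) = 0 - 3*t = -3*t)
Y(X) = -549 (Y(X) = -3*183 = -549)
a(c) = 527/88 (a(c) = 6 - 1/88 = 527/88)
(a(G(10, 9)) + Y(-216))*(-4945 - 11026) = (527/88 - 549)*(-4945 - 11026) = -47785/88*(-15971) = 763174235/88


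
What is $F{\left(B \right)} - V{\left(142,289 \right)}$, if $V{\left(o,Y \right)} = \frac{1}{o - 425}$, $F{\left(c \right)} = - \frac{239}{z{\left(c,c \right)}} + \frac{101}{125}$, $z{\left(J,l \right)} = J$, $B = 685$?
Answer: $\frac{2242071}{4846375} \approx 0.46263$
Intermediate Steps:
$F{\left(c \right)} = \frac{101}{125} - \frac{239}{c}$ ($F{\left(c \right)} = - \frac{239}{c} + \frac{101}{125} = \frac{101}{125} - \frac{239}{c}$)
$V{\left(o,Y \right)} = \frac{1}{-425 + o}$
$F{\left(B \right)} - V{\left(142,289 \right)} = \left(\frac{101}{125} - \frac{239}{685}\right) - \frac{1}{-425 + 142} = \left(\frac{101}{125} - \frac{239}{685}\right) - \frac{1}{-283} = \left(\frac{101}{125} - \frac{239}{685}\right) - - \frac{1}{283} = \frac{7862}{17125} + \frac{1}{283} = \frac{2242071}{4846375}$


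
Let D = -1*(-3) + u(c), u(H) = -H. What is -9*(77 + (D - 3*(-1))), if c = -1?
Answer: -756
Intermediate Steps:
D = 4 (D = -1*(-3) - 1*(-1) = 3 + 1 = 4)
-9*(77 + (D - 3*(-1))) = -9*(77 + (4 - 3*(-1))) = -9*(77 + (4 + 3)) = -9*(77 + 7) = -9*84 = -756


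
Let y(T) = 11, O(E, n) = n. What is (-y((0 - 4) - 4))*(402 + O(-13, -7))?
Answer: -4345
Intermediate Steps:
(-y((0 - 4) - 4))*(402 + O(-13, -7)) = (-1*11)*(402 - 7) = -11*395 = -4345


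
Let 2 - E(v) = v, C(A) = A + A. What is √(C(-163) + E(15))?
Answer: I*√339 ≈ 18.412*I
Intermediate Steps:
C(A) = 2*A
E(v) = 2 - v
√(C(-163) + E(15)) = √(2*(-163) + (2 - 1*15)) = √(-326 + (2 - 15)) = √(-326 - 13) = √(-339) = I*√339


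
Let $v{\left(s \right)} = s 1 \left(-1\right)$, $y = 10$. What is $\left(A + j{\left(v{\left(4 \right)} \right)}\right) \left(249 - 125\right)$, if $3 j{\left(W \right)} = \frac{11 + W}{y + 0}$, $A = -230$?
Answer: $- \frac{427366}{15} \approx -28491.0$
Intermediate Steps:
$v{\left(s \right)} = - s$ ($v{\left(s \right)} = s \left(-1\right) = - s$)
$j{\left(W \right)} = \frac{11}{30} + \frac{W}{30}$ ($j{\left(W \right)} = \frac{\left(11 + W\right) \frac{1}{10 + 0}}{3} = \frac{\left(11 + W\right) \frac{1}{10}}{3} = \frac{\frac{11}{10} + \frac{W}{10}}{3} = \frac{11}{30} + \frac{W}{30}$)
$\left(A + j{\left(v{\left(4 \right)} \right)}\right) \left(249 - 125\right) = \left(-230 + \left(\frac{11}{30} + \frac{\left(-1\right) 4}{30}\right)\right) \left(249 - 125\right) = \left(-230 + \left(\frac{11}{30} + \frac{1}{30} \left(-4\right)\right)\right) 124 = \left(-230 + \left(\frac{11}{30} - \frac{2}{15}\right)\right) 124 = \left(-230 + \frac{7}{30}\right) 124 = \left(- \frac{6893}{30}\right) 124 = - \frac{427366}{15}$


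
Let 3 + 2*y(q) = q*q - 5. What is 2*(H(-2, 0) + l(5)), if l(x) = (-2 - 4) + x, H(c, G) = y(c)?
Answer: -6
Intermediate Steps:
y(q) = -4 + q**2/2 (y(q) = -3/2 + (q*q - 5)/2 = -3/2 + (q**2 - 5)/2 = -3/2 + (-5 + q**2)/2 = -3/2 + (-5/2 + q**2/2) = -4 + q**2/2)
H(c, G) = -4 + c**2/2
l(x) = -6 + x
2*(H(-2, 0) + l(5)) = 2*((-4 + (1/2)*(-2)**2) + (-6 + 5)) = 2*((-4 + (1/2)*4) - 1) = 2*((-4 + 2) - 1) = 2*(-2 - 1) = 2*(-3) = -6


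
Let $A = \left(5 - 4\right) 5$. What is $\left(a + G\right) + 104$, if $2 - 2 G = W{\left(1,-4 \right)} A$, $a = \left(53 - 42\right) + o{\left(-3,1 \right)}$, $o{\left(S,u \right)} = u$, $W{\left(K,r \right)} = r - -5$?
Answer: $\frac{229}{2} \approx 114.5$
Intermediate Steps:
$W{\left(K,r \right)} = 5 + r$ ($W{\left(K,r \right)} = r + 5 = 5 + r$)
$A = 5$ ($A = 1 \cdot 5 = 5$)
$a = 12$ ($a = \left(53 - 42\right) + 1 = 11 + 1 = 12$)
$G = - \frac{3}{2}$ ($G = 1 - \frac{\left(5 - 4\right) 5}{2} = 1 - \frac{1 \cdot 5}{2} = 1 - \frac{5}{2} = - \frac{3}{2} \approx -1.5$)
$\left(a + G\right) + 104 = \left(12 - \frac{3}{2}\right) + 104 = \frac{21}{2} + 104 = \frac{229}{2}$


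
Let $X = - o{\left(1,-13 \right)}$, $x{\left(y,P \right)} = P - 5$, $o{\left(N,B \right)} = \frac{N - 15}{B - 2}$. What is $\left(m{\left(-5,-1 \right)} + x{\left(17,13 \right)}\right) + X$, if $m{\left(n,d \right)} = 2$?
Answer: $\frac{136}{15} \approx 9.0667$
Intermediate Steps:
$o{\left(N,B \right)} = \frac{-15 + N}{-2 + B}$
$x{\left(y,P \right)} = -5 + P$
$X = - \frac{14}{15}$ ($X = - \frac{-15 + 1}{-2 - 13} = - \frac{-14}{-15} = - \frac{\left(-1\right) \left(-14\right)}{15} = \left(-1\right) \frac{14}{15} = - \frac{14}{15} \approx -0.93333$)
$\left(m{\left(-5,-1 \right)} + x{\left(17,13 \right)}\right) + X = \left(2 + \left(-5 + 13\right)\right) - \frac{14}{15} = \left(2 + 8\right) - \frac{14}{15} = 10 - \frac{14}{15} = \frac{136}{15}$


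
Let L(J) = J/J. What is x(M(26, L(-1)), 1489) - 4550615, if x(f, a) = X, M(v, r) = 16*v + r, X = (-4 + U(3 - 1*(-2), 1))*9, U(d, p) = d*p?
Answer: -4550606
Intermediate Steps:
L(J) = 1
X = 9 (X = (-4 + (3 - 1*(-2))*1)*9 = (-4 + (3 + 2)*1)*9 = (-4 + 5*1)*9 = (-4 + 5)*9 = 1*9 = 9)
M(v, r) = r + 16*v
x(f, a) = 9
x(M(26, L(-1)), 1489) - 4550615 = 9 - 4550615 = -4550606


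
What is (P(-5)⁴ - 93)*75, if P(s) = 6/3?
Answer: -5775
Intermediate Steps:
P(s) = 2 (P(s) = 6*(⅓) = 2)
(P(-5)⁴ - 93)*75 = (2⁴ - 93)*75 = (16 - 93)*75 = -77*75 = -5775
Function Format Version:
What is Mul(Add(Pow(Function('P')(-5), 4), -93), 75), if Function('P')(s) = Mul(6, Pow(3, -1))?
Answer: -5775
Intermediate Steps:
Function('P')(s) = 2 (Function('P')(s) = Mul(6, Rational(1, 3)) = 2)
Mul(Add(Pow(Function('P')(-5), 4), -93), 75) = Mul(Add(Pow(2, 4), -93), 75) = Mul(Add(16, -93), 75) = Mul(-77, 75) = -5775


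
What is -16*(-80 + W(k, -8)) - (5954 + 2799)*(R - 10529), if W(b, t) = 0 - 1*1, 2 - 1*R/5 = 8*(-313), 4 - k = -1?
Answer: -17513457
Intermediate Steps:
k = 5 (k = 4 - 1*(-1) = 4 + 1 = 5)
R = 12530 (R = 10 - 40*(-313) = 10 - 5*(-2504) = 10 + 12520 = 12530)
W(b, t) = -1 (W(b, t) = 0 - 1 = -1)
-16*(-80 + W(k, -8)) - (5954 + 2799)*(R - 10529) = -16*(-80 - 1) - (5954 + 2799)*(12530 - 10529) = -16*(-81) - 8753*2001 = 1296 - 1*17514753 = 1296 - 17514753 = -17513457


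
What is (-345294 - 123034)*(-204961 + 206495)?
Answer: -718415152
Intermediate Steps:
(-345294 - 123034)*(-204961 + 206495) = -468328*1534 = -718415152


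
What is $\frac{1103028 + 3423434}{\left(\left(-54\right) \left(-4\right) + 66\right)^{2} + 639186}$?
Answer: $\frac{2263231}{359355} \approx 6.298$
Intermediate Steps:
$\frac{1103028 + 3423434}{\left(\left(-54\right) \left(-4\right) + 66\right)^{2} + 639186} = \frac{4526462}{\left(216 + 66\right)^{2} + 639186} = \frac{4526462}{282^{2} + 639186} = \frac{4526462}{79524 + 639186} = \frac{4526462}{718710} = 4526462 \cdot \frac{1}{718710} = \frac{2263231}{359355}$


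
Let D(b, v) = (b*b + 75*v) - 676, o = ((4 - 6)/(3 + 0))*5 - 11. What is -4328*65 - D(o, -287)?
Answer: -2333920/9 ≈ -2.5932e+5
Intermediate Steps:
o = -43/3 (o = -2/3*5 - 11 = -10/3 - 11 = -43/3 ≈ -14.333)
D(b, v) = -676 + b**2 + 75*v (D(b, v) = (b**2 + 75*v) - 676 = -676 + b**2 + 75*v)
-4328*65 - D(o, -287) = -4328*65 - (-676 + (-43/3)**2 + 75*(-287)) = -281320 - (-676 + 1849/9 - 21525) = -281320 - 1*(-197960/9) = -281320 + 197960/9 = -2333920/9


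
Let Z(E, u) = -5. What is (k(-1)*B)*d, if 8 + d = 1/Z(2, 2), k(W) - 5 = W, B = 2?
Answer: -328/5 ≈ -65.600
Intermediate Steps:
k(W) = 5 + W
d = -41/5 (d = -8 + 1/(-5) = -8 - ⅕ = -41/5 ≈ -8.2000)
(k(-1)*B)*d = ((5 - 1)*2)*(-41/5) = (4*2)*(-41/5) = 8*(-41/5) = -328/5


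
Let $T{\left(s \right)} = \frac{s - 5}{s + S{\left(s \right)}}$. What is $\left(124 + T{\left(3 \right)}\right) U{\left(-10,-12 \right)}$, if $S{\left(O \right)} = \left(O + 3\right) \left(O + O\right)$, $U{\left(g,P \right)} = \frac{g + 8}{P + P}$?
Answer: $\frac{2417}{234} \approx 10.329$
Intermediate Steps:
$U{\left(g,P \right)} = \frac{8 + g}{2 P}$
$S{\left(O \right)} = 2 O \left(3 + O\right)$ ($S{\left(O \right)} = \left(3 + O\right) 2 O = 2 O \left(3 + O\right)$)
$T{\left(s \right)} = \frac{-5 + s}{s + 2 s \left(3 + s\right)}$ ($T{\left(s \right)} = \frac{s - 5}{s + 2 s \left(3 + s\right)} = \frac{-5 + s}{s + 2 s \left(3 + s\right)}$)
$\left(124 + T{\left(3 \right)}\right) U{\left(-10,-12 \right)} = \left(124 + \frac{-5 + 3}{3 \left(7 + 2 \cdot 3\right)}\right) \frac{8 - 10}{2 \left(-12\right)} = \left(124 + \frac{1}{3} \frac{1}{7 + 6} \left(-2\right)\right) \frac{1}{2} \left(- \frac{1}{12}\right) \left(-2\right) = \left(124 + \frac{1}{3} \cdot \frac{1}{13} \left(-2\right)\right) \frac{1}{12} = \left(124 - \frac{2}{39}\right) \frac{1}{12} = \frac{4834}{39} \cdot \frac{1}{12} = \frac{2417}{234}$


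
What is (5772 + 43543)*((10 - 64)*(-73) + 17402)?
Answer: 1052579360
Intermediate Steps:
(5772 + 43543)*((10 - 64)*(-73) + 17402) = 49315*(-54*(-73) + 17402) = 49315*(3942 + 17402) = 49315*21344 = 1052579360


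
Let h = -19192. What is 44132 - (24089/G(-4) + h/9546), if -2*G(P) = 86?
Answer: 213325511/4773 ≈ 44694.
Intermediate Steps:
G(P) = -43 (G(P) = -½*86 = -43)
44132 - (24089/G(-4) + h/9546) = 44132 - (24089/(-43) - 19192/9546) = 44132 - (24089*(-1/43) - 19192*1/9546) = 44132 - (-24089/43 - 9596/4773) = 44132 - 1*(-2683475/4773) = 44132 + 2683475/4773 = 213325511/4773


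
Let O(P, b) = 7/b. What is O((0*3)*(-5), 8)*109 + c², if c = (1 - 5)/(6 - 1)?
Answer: 19203/200 ≈ 96.015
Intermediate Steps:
c = -⅘ (c = -4/5 = -4*⅕ = -⅘ ≈ -0.80000)
O((0*3)*(-5), 8)*109 + c² = (7/8)*109 + (-⅘)² = (7*(⅛))*109 + 16/25 = (7/8)*109 + 16/25 = 763/8 + 16/25 = 19203/200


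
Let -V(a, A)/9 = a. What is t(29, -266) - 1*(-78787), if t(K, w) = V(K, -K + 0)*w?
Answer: 148213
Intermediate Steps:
V(a, A) = -9*a
t(K, w) = -9*K*w (t(K, w) = (-9*K)*w = -9*K*w)
t(29, -266) - 1*(-78787) = -9*29*(-266) - 1*(-78787) = 69426 + 78787 = 148213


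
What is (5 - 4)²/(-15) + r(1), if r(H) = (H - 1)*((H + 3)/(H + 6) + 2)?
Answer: -1/15 ≈ -0.066667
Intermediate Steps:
r(H) = (-1 + H)*(2 + (3 + H)/(6 + H)) (r(H) = (-1 + H)*((3 + H)/(6 + H) + 2) = (-1 + H)*(2 + (3 + H)/(6 + H)))
(5 - 4)²/(-15) + r(1) = (5 - 4)²/(-15) + 3*(-5 + 1² + 4*1)/(6 + 1) = 1²*(-1/15) + 3*(-5 + 1 + 4)/7 = 1*(-1/15) + 3*(⅐)*0 = -1/15 + 0 = -1/15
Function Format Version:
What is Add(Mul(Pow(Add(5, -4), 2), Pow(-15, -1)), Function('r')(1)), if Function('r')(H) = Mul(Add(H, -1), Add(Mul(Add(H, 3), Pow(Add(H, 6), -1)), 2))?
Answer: Rational(-1, 15) ≈ -0.066667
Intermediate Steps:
Function('r')(H) = Mul(Add(-1, H), Add(2, Mul(Pow(Add(6, H), -1), Add(3, H)))) (Function('r')(H) = Mul(Add(-1, H), Add(Mul(Add(3, H), Pow(Add(6, H), -1)), 2)) = Mul(Add(-1, H), Add(Mul(Pow(Add(6, H), -1), Add(3, H)), 2)) = Mul(Add(-1, H), Add(2, Mul(Pow(Add(6, H), -1), Add(3, H)))))
Add(Mul(Pow(Add(5, -4), 2), Pow(-15, -1)), Function('r')(1)) = Add(Mul(Pow(Add(5, -4), 2), Pow(-15, -1)), Mul(3, Pow(Add(6, 1), -1), Add(-5, Pow(1, 2), Mul(4, 1)))) = Add(Mul(Pow(1, 2), Rational(-1, 15)), Mul(3, Pow(7, -1), Add(-5, 1, 4))) = Add(Mul(1, Rational(-1, 15)), Mul(3, Rational(1, 7), 0)) = Add(Rational(-1, 15), 0) = Rational(-1, 15)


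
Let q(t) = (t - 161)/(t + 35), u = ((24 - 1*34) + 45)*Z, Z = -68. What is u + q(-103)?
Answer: -40394/17 ≈ -2376.1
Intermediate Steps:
u = -2380 (u = ((24 - 1*34) + 45)*(-68) = ((24 - 34) + 45)*(-68) = (-10 + 45)*(-68) = 35*(-68) = -2380)
q(t) = (-161 + t)/(35 + t)
u + q(-103) = -2380 + (-161 - 103)/(35 - 103) = -2380 - 264/(-68) = -2380 - 1/68*(-264) = -2380 + 66/17 = -40394/17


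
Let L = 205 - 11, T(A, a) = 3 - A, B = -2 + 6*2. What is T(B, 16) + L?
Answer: 187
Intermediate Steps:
B = 10 (B = -2 + 12 = 10)
L = 194
T(B, 16) + L = (3 - 1*10) + 194 = (3 - 10) + 194 = -7 + 194 = 187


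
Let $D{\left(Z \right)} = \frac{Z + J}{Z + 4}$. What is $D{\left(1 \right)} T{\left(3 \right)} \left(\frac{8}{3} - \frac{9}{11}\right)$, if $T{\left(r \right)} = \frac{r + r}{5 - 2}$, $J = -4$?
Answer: $- \frac{122}{55} \approx -2.2182$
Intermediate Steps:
$T{\left(r \right)} = \frac{2 r}{3}$
$D{\left(Z \right)} = \frac{-4 + Z}{4 + Z}$ ($D{\left(Z \right)} = \frac{Z - 4}{Z + 4} = \frac{-4 + Z}{4 + Z}$)
$D{\left(1 \right)} T{\left(3 \right)} \left(\frac{8}{3} - \frac{9}{11}\right) = \frac{-4 + 1}{4 + 1} \cdot \frac{2}{3} \cdot 3 \left(\frac{8}{3} - \frac{9}{11}\right) = \frac{1}{5} \left(-3\right) 2 \left(8 \cdot \frac{1}{3} - \frac{9}{11}\right) = \frac{1}{5} \left(-3\right) 2 \left(\frac{8}{3} - \frac{9}{11}\right) = \left(- \frac{3}{5}\right) 2 \cdot \frac{61}{33} = \left(- \frac{6}{5}\right) \frac{61}{33} = - \frac{122}{55}$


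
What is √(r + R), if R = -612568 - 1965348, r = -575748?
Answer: 16*I*√12319 ≈ 1775.9*I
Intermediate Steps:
R = -2577916
√(r + R) = √(-575748 - 2577916) = √(-3153664) = 16*I*√12319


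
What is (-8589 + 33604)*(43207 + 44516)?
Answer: 2194390845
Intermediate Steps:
(-8589 + 33604)*(43207 + 44516) = 25015*87723 = 2194390845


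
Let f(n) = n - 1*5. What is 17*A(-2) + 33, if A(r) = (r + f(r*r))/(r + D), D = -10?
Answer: 149/4 ≈ 37.250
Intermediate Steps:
f(n) = -5 + n (f(n) = n - 5 = -5 + n)
A(r) = (-5 + r + r²)/(-10 + r) (A(r) = (r + (-5 + r*r))/(r - 10) = (r + (-5 + r²))/(-10 + r) = (-5 + r + r²)/(-10 + r))
17*A(-2) + 33 = 17*((-5 - 2 + (-2)²)/(-10 - 2)) + 33 = 17*((-5 - 2 + 4)/(-12)) + 33 = 17*(-1/12*(-3)) + 33 = 17*(¼) + 33 = 17/4 + 33 = 149/4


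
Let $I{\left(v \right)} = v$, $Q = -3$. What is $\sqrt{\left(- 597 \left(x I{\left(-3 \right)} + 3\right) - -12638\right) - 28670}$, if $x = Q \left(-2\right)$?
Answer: $i \sqrt{7077} \approx 84.125 i$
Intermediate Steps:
$x = 6$ ($x = \left(-3\right) \left(-2\right) = 6$)
$\sqrt{\left(- 597 \left(x I{\left(-3 \right)} + 3\right) - -12638\right) - 28670} = \sqrt{\left(- 597 \left(6 \left(-3\right) + 3\right) - -12638\right) - 28670} = \sqrt{\left(- 597 \left(-18 + 3\right) + 12638\right) - 28670} = \sqrt{\left(\left(-597\right) \left(-15\right) + 12638\right) - 28670} = \sqrt{\left(8955 + 12638\right) - 28670} = \sqrt{21593 - 28670} = \sqrt{-7077} = i \sqrt{7077}$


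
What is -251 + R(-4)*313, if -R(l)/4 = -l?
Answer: -5259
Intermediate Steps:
R(l) = 4*l (R(l) = -(-4)*l = 4*l)
-251 + R(-4)*313 = -251 + (4*(-4))*313 = -251 - 16*313 = -251 - 5008 = -5259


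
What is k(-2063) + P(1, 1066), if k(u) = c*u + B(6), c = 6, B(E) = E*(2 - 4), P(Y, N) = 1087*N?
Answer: 1146352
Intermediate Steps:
B(E) = -2*E (B(E) = E*(-2) = -2*E)
k(u) = -12 + 6*u (k(u) = 6*u - 2*6 = 6*u - 12 = -12 + 6*u)
k(-2063) + P(1, 1066) = (-12 + 6*(-2063)) + 1087*1066 = (-12 - 12378) + 1158742 = -12390 + 1158742 = 1146352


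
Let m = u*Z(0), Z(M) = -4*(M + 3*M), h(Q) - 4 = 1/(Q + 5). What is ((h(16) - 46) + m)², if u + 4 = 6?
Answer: 776161/441 ≈ 1760.0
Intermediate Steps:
h(Q) = 4 + 1/(5 + Q) (h(Q) = 4 + 1/(Q + 5) = 4 + 1/(5 + Q))
Z(M) = -16*M
u = 2 (u = -4 + 6 = 2)
m = 0 (m = 2*(-16*0) = 2*0 = 0)
((h(16) - 46) + m)² = (((21 + 4*16)/(5 + 16) - 46) + 0)² = (((21 + 64)/21 - 46) + 0)² = (((1/21)*85 - 46) + 0)² = ((85/21 - 46) + 0)² = (-881/21 + 0)² = (-881/21)² = 776161/441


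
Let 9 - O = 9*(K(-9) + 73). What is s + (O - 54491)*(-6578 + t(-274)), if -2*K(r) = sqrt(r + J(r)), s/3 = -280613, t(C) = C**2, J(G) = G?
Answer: -3777753061 + 924723*I*sqrt(2) ≈ -3.7778e+9 + 1.3078e+6*I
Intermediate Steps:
s = -841839 (s = 3*(-280613) = -841839)
K(r) = -sqrt(2)*sqrt(r)/2 (K(r) = -sqrt(r + r)/2 = -sqrt(2)*sqrt(r)/2)
O = -648 + 27*I*sqrt(2)/2 (O = 9 - 9*(-sqrt(2)*sqrt(-9)/2 + 73) = 9 - 9*(-sqrt(2)*3*I/2 + 73) = 9 - 9*(-3*I*sqrt(2)/2 + 73) = 9 - 9*(73 - 3*I*sqrt(2)/2) = 9 - (657 - 27*I*sqrt(2)/2) = 9 + (-657 + 27*I*sqrt(2)/2) = -648 + 27*I*sqrt(2)/2 ≈ -648.0 + 19.092*I)
s + (O - 54491)*(-6578 + t(-274)) = -841839 + ((-648 + 27*I*sqrt(2)/2) - 54491)*(-6578 + (-274)**2) = -841839 + (-55139 + 27*I*sqrt(2)/2)*(-6578 + 75076) = -841839 + (-55139 + 27*I*sqrt(2)/2)*68498 = -841839 + (-3776911222 + 924723*I*sqrt(2)) = -3777753061 + 924723*I*sqrt(2)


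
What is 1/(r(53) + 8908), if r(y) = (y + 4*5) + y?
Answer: 1/9034 ≈ 0.00011069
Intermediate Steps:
r(y) = 20 + 2*y (r(y) = (y + 20) + y = (20 + y) + y = 20 + 2*y)
1/(r(53) + 8908) = 1/((20 + 2*53) + 8908) = 1/((20 + 106) + 8908) = 1/(126 + 8908) = 1/9034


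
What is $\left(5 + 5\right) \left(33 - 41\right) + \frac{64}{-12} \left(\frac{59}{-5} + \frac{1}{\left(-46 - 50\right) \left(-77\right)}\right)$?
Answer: $- \frac{118277}{6930} \approx -17.067$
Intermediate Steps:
$\left(5 + 5\right) \left(33 - 41\right) + \frac{64}{-12} \left(\frac{59}{-5} + \frac{1}{\left(-46 - 50\right) \left(-77\right)}\right) = 10 \left(-8\right) + 64 \left(- \frac{1}{12}\right) \left(59 \left(- \frac{1}{5}\right) + \frac{1}{-96} \left(- \frac{1}{77}\right)\right) = -80 - \frac{16 \left(- \frac{59}{5} - - \frac{1}{7392}\right)}{3} = -80 - \frac{16 \left(- \frac{59}{5} + \frac{1}{7392}\right)}{3} = -80 - - \frac{436123}{6930} = -80 + \frac{436123}{6930} = - \frac{118277}{6930}$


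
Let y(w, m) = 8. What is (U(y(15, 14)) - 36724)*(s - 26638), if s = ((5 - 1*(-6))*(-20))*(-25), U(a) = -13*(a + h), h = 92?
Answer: 803751312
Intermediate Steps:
U(a) = -1196 - 13*a (U(a) = -13*(a + 92) = -13*(92 + a) = -1196 - 13*a)
s = 5500 (s = ((5 + 6)*(-20))*(-25) = (11*(-20))*(-25) = -220*(-25) = 5500)
(U(y(15, 14)) - 36724)*(s - 26638) = ((-1196 - 13*8) - 36724)*(5500 - 26638) = ((-1196 - 104) - 36724)*(-21138) = (-1300 - 36724)*(-21138) = -38024*(-21138) = 803751312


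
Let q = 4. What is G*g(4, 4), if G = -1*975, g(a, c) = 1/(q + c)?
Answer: -975/8 ≈ -121.88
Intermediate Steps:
g(a, c) = 1/(4 + c)
G = -975
G*g(4, 4) = -975/(4 + 4) = -975/8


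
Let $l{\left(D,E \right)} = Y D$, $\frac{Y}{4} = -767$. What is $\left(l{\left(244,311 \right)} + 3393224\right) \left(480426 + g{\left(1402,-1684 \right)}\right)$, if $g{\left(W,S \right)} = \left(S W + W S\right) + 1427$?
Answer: $-11213459184456$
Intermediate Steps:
$Y = -3068$ ($Y = 4 \left(-767\right) = -3068$)
$g{\left(W,S \right)} = 1427 + 2 S W$ ($g{\left(W,S \right)} = \left(S W + S W\right) + 1427 = 2 S W + 1427 = 1427 + 2 S W$)
$l{\left(D,E \right)} = - 3068 D$
$\left(l{\left(244,311 \right)} + 3393224\right) \left(480426 + g{\left(1402,-1684 \right)}\right) = \left(\left(-3068\right) 244 + 3393224\right) \left(480426 + \left(1427 + 2 \left(-1684\right) 1402\right)\right) = \left(-748592 + 3393224\right) \left(480426 + \left(1427 - 4721936\right)\right) = 2644632 \left(480426 - 4720509\right) = 2644632 \left(-4240083\right) = -11213459184456$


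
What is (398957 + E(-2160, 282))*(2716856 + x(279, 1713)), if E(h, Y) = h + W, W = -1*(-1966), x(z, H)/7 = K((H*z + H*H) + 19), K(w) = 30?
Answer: 1083465389358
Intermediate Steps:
x(z, H) = 210 (x(z, H) = 7*30 = 210)
W = 1966
E(h, Y) = 1966 + h (E(h, Y) = h + 1966 = 1966 + h)
(398957 + E(-2160, 282))*(2716856 + x(279, 1713)) = (398957 + (1966 - 2160))*(2716856 + 210) = (398957 - 194)*2717066 = 398763*2717066 = 1083465389358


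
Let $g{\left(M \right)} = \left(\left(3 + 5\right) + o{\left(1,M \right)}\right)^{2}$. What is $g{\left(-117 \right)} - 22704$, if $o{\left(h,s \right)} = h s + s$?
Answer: $28372$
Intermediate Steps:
$o{\left(h,s \right)} = s + h s$
$g{\left(M \right)} = \left(8 + 2 M\right)^{2}$ ($g{\left(M \right)} = \left(\left(3 + 5\right) + M \left(1 + 1\right)\right)^{2} = \left(8 + M 2\right)^{2} = \left(8 + 2 M\right)^{2}$)
$g{\left(-117 \right)} - 22704 = 4 \left(4 - 117\right)^{2} - 22704 = 4 \left(-113\right)^{2} - 22704 = 4 \cdot 12769 - 22704 = 51076 - 22704 = 28372$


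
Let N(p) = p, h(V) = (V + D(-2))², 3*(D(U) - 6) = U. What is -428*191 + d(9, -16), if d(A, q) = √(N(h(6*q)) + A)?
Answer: -81748 + √74065/3 ≈ -81657.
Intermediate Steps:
D(U) = 6 + U/3
h(V) = (16/3 + V)² (h(V) = (V + (6 + (⅓)*(-2)))² = (V + (6 - ⅔))² = (V + 16/3)² = (16/3 + V)²)
d(A, q) = √(A + (16 + 18*q)²/9) (d(A, q) = √((16 + 3*(6*q))²/9 + A) = √((16 + 18*q)²/9 + A) = √(A + (16 + 18*q)²/9))
-428*191 + d(9, -16) = -428*191 + √(4*(8 + 9*(-16))² + 9*9)/3 = -81748 + √(4*(8 - 144)² + 81)/3 = -81748 + √(4*(-136)² + 81)/3 = -81748 + √(4*18496 + 81)/3 = -81748 + √(73984 + 81)/3 = -81748 + √74065/3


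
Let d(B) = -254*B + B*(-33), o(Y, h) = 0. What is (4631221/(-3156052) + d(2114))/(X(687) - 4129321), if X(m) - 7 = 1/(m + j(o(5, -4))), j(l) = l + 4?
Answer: 1323153188292887/9005339825298596 ≈ 0.14693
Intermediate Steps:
j(l) = 4 + l
d(B) = -287*B (d(B) = -254*B - 33*B = -287*B)
X(m) = 7 + 1/(4 + m) (X(m) = 7 + 1/(m + (4 + 0)) = 7 + 1/(m + 4) = 7 + 1/(4 + m))
(4631221/(-3156052) + d(2114))/(X(687) - 4129321) = (4631221/(-3156052) - 287*2114)/((29 + 7*687)/(4 + 687) - 4129321) = (4631221*(-1/3156052) - 606718)/((29 + 4809)/691 - 4129321) = (-4631221/3156052 - 606718)/((1/691)*4838 - 4129321) = -1914838188557/(3156052*(4838/691 - 4129321)) = -1914838188557/(3156052*(-2853355973/691)) = -1914838188557/3156052*(-691/2853355973) = 1323153188292887/9005339825298596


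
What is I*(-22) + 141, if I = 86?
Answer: -1751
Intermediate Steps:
I*(-22) + 141 = 86*(-22) + 141 = -1892 + 141 = -1751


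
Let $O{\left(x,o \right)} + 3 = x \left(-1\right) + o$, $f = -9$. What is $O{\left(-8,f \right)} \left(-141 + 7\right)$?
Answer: $536$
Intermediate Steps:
$O{\left(x,o \right)} = -3 + o - x$ ($O{\left(x,o \right)} = -3 + \left(x \left(-1\right) + o\right) = -3 + \left(- x + o\right) = -3 + \left(o - x\right) = -3 + o - x$)
$O{\left(-8,f \right)} \left(-141 + 7\right) = \left(-3 - 9 - -8\right) \left(-141 + 7\right) = \left(-3 - 9 + 8\right) \left(-134\right) = \left(-4\right) \left(-134\right) = 536$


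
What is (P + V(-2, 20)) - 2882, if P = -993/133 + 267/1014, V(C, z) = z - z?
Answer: -129881225/44954 ≈ -2889.2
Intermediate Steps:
V(C, z) = 0
P = -323797/44954 (P = -993*1/133 + 267*(1/1014) = -993/133 + 89/338 = -323797/44954 ≈ -7.2029)
(P + V(-2, 20)) - 2882 = (-323797/44954 + 0) - 2882 = -323797/44954 - 2882 = -129881225/44954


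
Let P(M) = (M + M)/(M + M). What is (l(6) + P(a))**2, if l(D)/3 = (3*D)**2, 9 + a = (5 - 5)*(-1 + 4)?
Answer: 946729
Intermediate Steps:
a = -9 (a = -9 + (5 - 5)*(-1 + 4) = -9 + 0*3 = -9 + 0 = -9)
P(M) = 1 (P(M) = (2*M)/((2*M)) = (2*M)*(1/(2*M)) = 1)
l(D) = 27*D**2 (l(D) = 3*(3*D)**2 = 3*(9*D**2) = 27*D**2)
(l(6) + P(a))**2 = (27*6**2 + 1)**2 = (27*36 + 1)**2 = (972 + 1)**2 = 973**2 = 946729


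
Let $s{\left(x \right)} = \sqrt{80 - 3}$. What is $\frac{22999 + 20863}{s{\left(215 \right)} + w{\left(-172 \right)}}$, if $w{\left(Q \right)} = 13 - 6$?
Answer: $- \frac{21931}{2} + \frac{3133 \sqrt{77}}{2} \approx 2780.5$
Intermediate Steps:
$s{\left(x \right)} = \sqrt{77}$
$w{\left(Q \right)} = 7$ ($w{\left(Q \right)} = 13 - 6 = 7$)
$\frac{22999 + 20863}{s{\left(215 \right)} + w{\left(-172 \right)}} = \frac{22999 + 20863}{\sqrt{77} + 7} = \frac{43862}{7 + \sqrt{77}}$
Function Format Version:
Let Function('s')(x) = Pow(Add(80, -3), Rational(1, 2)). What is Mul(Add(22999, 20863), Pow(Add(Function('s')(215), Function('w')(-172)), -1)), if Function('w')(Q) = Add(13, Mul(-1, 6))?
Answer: Add(Rational(-21931, 2), Mul(Rational(3133, 2), Pow(77, Rational(1, 2)))) ≈ 2780.5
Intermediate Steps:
Function('s')(x) = Pow(77, Rational(1, 2))
Function('w')(Q) = 7 (Function('w')(Q) = Add(13, -6) = 7)
Mul(Add(22999, 20863), Pow(Add(Function('s')(215), Function('w')(-172)), -1)) = Mul(Add(22999, 20863), Pow(Add(Pow(77, Rational(1, 2)), 7), -1)) = Mul(43862, Pow(Add(7, Pow(77, Rational(1, 2))), -1))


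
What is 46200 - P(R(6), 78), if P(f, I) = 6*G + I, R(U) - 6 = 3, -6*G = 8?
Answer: 46130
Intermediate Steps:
G = -4/3 (G = -1/6*8 = -4/3 ≈ -1.3333)
R(U) = 9 (R(U) = 6 + 3 = 9)
P(f, I) = -8 + I (P(f, I) = 6*(-4/3) + I = -8 + I)
46200 - P(R(6), 78) = 46200 - (-8 + 78) = 46200 - 1*70 = 46200 - 70 = 46130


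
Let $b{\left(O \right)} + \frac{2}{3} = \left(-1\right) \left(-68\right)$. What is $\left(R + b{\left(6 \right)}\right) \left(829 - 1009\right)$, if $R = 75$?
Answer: $-25620$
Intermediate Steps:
$b{\left(O \right)} = \frac{202}{3}$ ($b{\left(O \right)} = - \frac{2}{3} - -68 = - \frac{2}{3} + 68 = \frac{202}{3}$)
$\left(R + b{\left(6 \right)}\right) \left(829 - 1009\right) = \left(75 + \frac{202}{3}\right) \left(829 - 1009\right) = \frac{427}{3} \left(-180\right) = -25620$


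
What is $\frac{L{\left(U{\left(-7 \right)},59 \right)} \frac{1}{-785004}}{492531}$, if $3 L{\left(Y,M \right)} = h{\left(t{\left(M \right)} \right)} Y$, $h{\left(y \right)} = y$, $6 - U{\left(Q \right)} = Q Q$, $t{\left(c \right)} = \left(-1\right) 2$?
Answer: $- \frac{43}{579958207686} \approx -7.4143 \cdot 10^{-11}$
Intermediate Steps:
$t{\left(c \right)} = -2$
$U{\left(Q \right)} = 6 - Q^{2}$ ($U{\left(Q \right)} = 6 - Q Q = 6 - Q^{2}$)
$L{\left(Y,M \right)} = - \frac{2 Y}{3}$ ($L{\left(Y,M \right)} = \frac{\left(-2\right) Y}{3} = - \frac{2 Y}{3}$)
$\frac{L{\left(U{\left(-7 \right)},59 \right)} \frac{1}{-785004}}{492531} = \frac{- \frac{2 \left(6 - \left(-7\right)^{2}\right)}{3} \frac{1}{-785004}}{492531} = - \frac{2 \left(6 - 49\right)}{3} \left(- \frac{1}{785004}\right) \frac{1}{492531} = \left(- \frac{2}{3}\right) \left(-43\right) \left(- \frac{1}{785004}\right) \frac{1}{492531} = \frac{86}{3} \left(- \frac{1}{785004}\right) \frac{1}{492531} = \left(- \frac{43}{1177506}\right) \frac{1}{492531} = - \frac{43}{579958207686}$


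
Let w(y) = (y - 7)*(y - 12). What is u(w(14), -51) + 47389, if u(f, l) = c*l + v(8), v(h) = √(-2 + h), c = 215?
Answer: 36424 + √6 ≈ 36426.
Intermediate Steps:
w(y) = (-12 + y)*(-7 + y) (w(y) = (-7 + y)*(-12 + y) = (-12 + y)*(-7 + y))
u(f, l) = √6 + 215*l (u(f, l) = 215*l + √(-2 + 8) = 215*l + √6 = √6 + 215*l)
u(w(14), -51) + 47389 = (√6 + 215*(-51)) + 47389 = (√6 - 10965) + 47389 = (-10965 + √6) + 47389 = 36424 + √6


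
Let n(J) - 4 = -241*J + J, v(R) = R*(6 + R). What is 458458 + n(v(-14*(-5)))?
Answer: -818338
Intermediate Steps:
n(J) = 4 - 240*J (n(J) = 4 + (-241*J + J) = 4 - 240*J)
458458 + n(v(-14*(-5))) = 458458 + (4 - 240*(-14*(-5))*(6 - 14*(-5))) = 458458 + (4 - 16800*(6 + 70)) = 458458 + (4 - 16800*76) = 458458 + (4 - 240*5320) = 458458 + (4 - 1276800) = 458458 - 1276796 = -818338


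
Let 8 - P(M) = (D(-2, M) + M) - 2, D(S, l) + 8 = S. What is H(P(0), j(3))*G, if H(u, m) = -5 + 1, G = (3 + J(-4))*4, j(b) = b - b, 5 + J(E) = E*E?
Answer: -224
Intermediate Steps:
J(E) = -5 + E² (J(E) = -5 + E*E = -5 + E²)
D(S, l) = -8 + S
j(b) = 0
P(M) = 20 - M (P(M) = 8 - (((-8 - 2) + M) - 2) = 8 - ((-10 + M) - 2) = 8 - (-12 + M) = 8 + (12 - M) = 20 - M)
G = 56 (G = (3 + (-5 + (-4)²))*4 = (3 + (-5 + 16))*4 = (3 + 11)*4 = 14*4 = 56)
H(u, m) = -4
H(P(0), j(3))*G = -4*56 = -224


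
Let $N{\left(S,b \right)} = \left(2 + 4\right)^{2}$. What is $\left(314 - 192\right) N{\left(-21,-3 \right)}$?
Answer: $4392$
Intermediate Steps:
$N{\left(S,b \right)} = 36$ ($N{\left(S,b \right)} = 6^{2} = 36$)
$\left(314 - 192\right) N{\left(-21,-3 \right)} = \left(314 - 192\right) 36 = 122 \cdot 36 = 4392$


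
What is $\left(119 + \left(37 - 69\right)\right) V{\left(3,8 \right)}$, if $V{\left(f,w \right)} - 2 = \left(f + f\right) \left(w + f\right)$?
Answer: $5916$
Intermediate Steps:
$V{\left(f,w \right)} = 2 + 2 f \left(f + w\right)$ ($V{\left(f,w \right)} = 2 + \left(f + f\right) \left(w + f\right) = 2 + 2 f \left(f + w\right)$)
$\left(119 + \left(37 - 69\right)\right) V{\left(3,8 \right)} = \left(119 + \left(37 - 69\right)\right) \left(2 + 2 \cdot 3^{2} + 2 \cdot 3 \cdot 8\right) = \left(119 + \left(37 - 69\right)\right) \left(2 + 2 \cdot 9 + 48\right) = \left(119 - 32\right) \left(2 + 18 + 48\right) = 87 \cdot 68 = 5916$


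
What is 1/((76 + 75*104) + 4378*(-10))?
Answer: -1/35904 ≈ -2.7852e-5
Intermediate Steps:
1/((76 + 75*104) + 4378*(-10)) = 1/((76 + 7800) - 43780) = 1/(7876 - 43780) = 1/(-35904) = -1/35904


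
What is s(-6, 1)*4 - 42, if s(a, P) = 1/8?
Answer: -83/2 ≈ -41.500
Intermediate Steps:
s(a, P) = ⅛
s(-6, 1)*4 - 42 = (⅛)*4 - 42 = ½ - 42 = -83/2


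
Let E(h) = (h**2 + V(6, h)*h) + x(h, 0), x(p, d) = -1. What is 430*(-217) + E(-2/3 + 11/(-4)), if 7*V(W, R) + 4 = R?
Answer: -11755259/126 ≈ -93296.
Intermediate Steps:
V(W, R) = -4/7 + R/7
E(h) = -1 + h**2 + h*(-4/7 + h/7) (E(h) = (h**2 + (-4/7 + h/7)*h) - 1 = (h**2 + h*(-4/7 + h/7)) - 1 = -1 + h**2 + h*(-4/7 + h/7))
430*(-217) + E(-2/3 + 11/(-4)) = 430*(-217) + (-1 - 4*(-2/3 + 11/(-4))/7 + 8*(-2/3 + 11/(-4))**2/7) = -93310 + (-1 - 4*(-2*1/3 + 11*(-1/4))/7 + 8*(-2*1/3 + 11*(-1/4))**2/7) = -93310 + (-1 - 4*(-2/3 - 11/4)/7 + 8*(-2/3 - 11/4)**2/7) = -93310 + (-1 - 4/7*(-41/12) + 8*(-41/12)**2/7) = -93310 + (-1 + 41/21 + (8/7)*(1681/144)) = -93310 + (-1 + 41/21 + 1681/126) = -93310 + 1801/126 = -11755259/126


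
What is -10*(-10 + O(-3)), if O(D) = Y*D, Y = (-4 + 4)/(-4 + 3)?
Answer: 100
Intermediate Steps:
Y = 0 (Y = 0/(-1) = 0*(-1) = 0)
O(D) = 0 (O(D) = 0*D = 0)
-10*(-10 + O(-3)) = -10*(-10 + 0) = -10*(-10) = 100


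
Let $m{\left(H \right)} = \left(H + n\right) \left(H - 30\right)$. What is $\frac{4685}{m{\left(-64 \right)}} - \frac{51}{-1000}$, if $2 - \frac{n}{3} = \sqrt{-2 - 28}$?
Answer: $\frac{72287849}{85399000} - \frac{14055 i \sqrt{30}}{341596} \approx 0.84647 - 0.22536 i$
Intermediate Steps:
$n = 6 - 3 i \sqrt{30}$ ($n = 6 - 3 \sqrt{-2 - 28} = 6 - 3 \sqrt{-30} = 6 - 3 i \sqrt{30} \approx 6.0 - 16.432 i$)
$m{\left(H \right)} = \left(-30 + H\right) \left(6 + H - 3 i \sqrt{30}\right)$ ($m{\left(H \right)} = \left(H + \left(6 - 3 i \sqrt{30}\right)\right) \left(H - 30\right) = \left(6 + H - 3 i \sqrt{30}\right) \left(-30 + H\right) = \left(-30 + H\right) \left(6 + H - 3 i \sqrt{30}\right)$)
$\frac{4685}{m{\left(-64 \right)}} - \frac{51}{-1000} = \frac{4685}{-180 + \left(-64\right)^{2} - -1536 + 90 i \sqrt{30} - 3 i \left(-64\right) \sqrt{30}} - \frac{51}{-1000} = \frac{4685}{-180 + 4096 + 1536 + 90 i \sqrt{30} + 192 i \sqrt{30}} - - \frac{51}{1000} = \frac{4685}{5452 + 282 i \sqrt{30}} + \frac{51}{1000} = \frac{51}{1000} + \frac{4685}{5452 + 282 i \sqrt{30}}$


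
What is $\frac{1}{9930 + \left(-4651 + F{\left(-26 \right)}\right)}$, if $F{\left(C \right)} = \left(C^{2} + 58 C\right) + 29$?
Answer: $\frac{1}{4476} \approx 0.00022341$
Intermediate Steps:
$F{\left(C \right)} = 29 + C^{2} + 58 C$
$\frac{1}{9930 + \left(-4651 + F{\left(-26 \right)}\right)} = \frac{1}{9930 + \left(-4651 + \left(29 + \left(-26\right)^{2} + 58 \left(-26\right)\right)\right)} = \frac{1}{9930 + \left(-4651 + \left(29 + 676 - 1508\right)\right)} = \frac{1}{9930 - 5454} = \frac{1}{4476}$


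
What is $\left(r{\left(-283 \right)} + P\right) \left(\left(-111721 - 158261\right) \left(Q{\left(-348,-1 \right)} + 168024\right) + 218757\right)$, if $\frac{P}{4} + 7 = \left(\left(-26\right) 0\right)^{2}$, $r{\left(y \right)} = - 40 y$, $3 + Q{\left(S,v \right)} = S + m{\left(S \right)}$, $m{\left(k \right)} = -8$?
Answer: $-511147209478716$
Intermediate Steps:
$Q{\left(S,v \right)} = -11 + S$ ($Q{\left(S,v \right)} = -3 + \left(S - 8\right) = -3 + \left(-8 + S\right) = -11 + S$)
$P = -28$ ($P = -28 + 4 \left(\left(-26\right) 0\right)^{2} = -28 + 4 \cdot 0^{2} = -28 + 4 \cdot 0 = -28 + 0 = -28$)
$\left(r{\left(-283 \right)} + P\right) \left(\left(-111721 - 158261\right) \left(Q{\left(-348,-1 \right)} + 168024\right) + 218757\right) = \left(\left(-40\right) \left(-283\right) - 28\right) \left(\left(-111721 - 158261\right) \left(\left(-11 - 348\right) + 168024\right) + 218757\right) = \left(11320 - 28\right) \left(- 269982 \left(-359 + 168024\right) + 218757\right) = 11292 \left(\left(-269982\right) 167665 + 218757\right) = 11292 \left(-45266532030 + 218757\right) = 11292 \left(-45266313273\right) = -511147209478716$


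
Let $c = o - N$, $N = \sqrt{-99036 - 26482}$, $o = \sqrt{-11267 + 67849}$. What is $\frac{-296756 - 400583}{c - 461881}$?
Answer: $\frac{697339}{461881 - \sqrt{56582} + i \sqrt{125518}} \approx 1.5106 - 0.0011593 i$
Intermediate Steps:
$o = \sqrt{56582} \approx 237.87$
$N = i \sqrt{125518}$ ($N = \sqrt{-125518} = i \sqrt{125518} \approx 354.29 i$)
$c = \sqrt{56582} - i \sqrt{125518} \approx 237.87 - 354.29 i$
$\frac{-296756 - 400583}{c - 461881} = \frac{-296756 - 400583}{\left(\sqrt{56582} - i \sqrt{125518}\right) - 461881} = - \frac{697339}{-461881 + \sqrt{56582} - i \sqrt{125518}}$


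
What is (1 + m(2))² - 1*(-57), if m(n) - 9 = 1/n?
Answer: 669/4 ≈ 167.25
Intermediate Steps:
m(n) = 9 + 1/n
(1 + m(2))² - 1*(-57) = (1 + (9 + 1/2))² - 1*(-57) = (1 + (9 + ½))² + 57 = (1 + 19/2)² + 57 = (21/2)² + 57 = 441/4 + 57 = 669/4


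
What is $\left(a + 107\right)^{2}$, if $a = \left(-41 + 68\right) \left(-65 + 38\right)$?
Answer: $386884$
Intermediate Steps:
$a = -729$ ($a = 27 \left(-27\right) = -729$)
$\left(a + 107\right)^{2} = \left(-729 + 107\right)^{2} = \left(-622\right)^{2} = 386884$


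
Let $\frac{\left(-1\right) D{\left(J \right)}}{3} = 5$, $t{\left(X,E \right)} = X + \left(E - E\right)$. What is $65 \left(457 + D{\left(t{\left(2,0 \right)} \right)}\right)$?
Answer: $28730$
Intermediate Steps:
$t{\left(X,E \right)} = X$ ($t{\left(X,E \right)} = X + 0 = X$)
$D{\left(J \right)} = -15$ ($D{\left(J \right)} = \left(-3\right) 5 = -15$)
$65 \left(457 + D{\left(t{\left(2,0 \right)} \right)}\right) = 65 \left(457 - 15\right) = 65 \cdot 442 = 28730$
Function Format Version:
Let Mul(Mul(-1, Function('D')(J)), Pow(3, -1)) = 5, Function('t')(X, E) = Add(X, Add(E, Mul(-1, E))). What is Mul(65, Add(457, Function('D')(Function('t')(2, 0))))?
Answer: 28730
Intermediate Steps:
Function('t')(X, E) = X (Function('t')(X, E) = Add(X, 0) = X)
Function('D')(J) = -15 (Function('D')(J) = Mul(-3, 5) = -15)
Mul(65, Add(457, Function('D')(Function('t')(2, 0)))) = Mul(65, Add(457, -15)) = Mul(65, 442) = 28730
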